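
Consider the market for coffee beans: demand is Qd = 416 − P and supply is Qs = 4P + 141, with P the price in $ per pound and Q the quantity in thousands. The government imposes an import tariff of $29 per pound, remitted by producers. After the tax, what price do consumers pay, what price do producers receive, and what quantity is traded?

Consumers pay $78.2; producers receive $49.2; quantity = 337.8.

Without the tax, 416 − P = 4P + 141 gives 5P = 275, so P* = $55 and Q* = 361.
With the tax collected from producers, supply shifts: Qs = 4(P − 29) + 141.
Solving gives Q = 337.8 with consumers paying $78.2 and producers receiving $49.2 (the $29 wedge).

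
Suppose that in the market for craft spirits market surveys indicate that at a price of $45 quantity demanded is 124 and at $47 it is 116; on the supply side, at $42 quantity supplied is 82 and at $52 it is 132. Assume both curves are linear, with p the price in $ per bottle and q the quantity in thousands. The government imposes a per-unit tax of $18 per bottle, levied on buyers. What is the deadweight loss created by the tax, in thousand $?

Demand slope: (116 − 124)/(47 − 45) = -4, so qd = 304 − 4p.
Supply slope: (132 − 82)/(52 − 42) = 5, so qs = 5p − 128.
Without the tax, 304 − 4p = 5p − 128 gives 9p = 432, so p* = $48 and q* = 112.
With the tax collected from buyers, demand (in seller-price terms) shifts: qd = 304 − 4(p + 18).
Solving gives q = 72 with buyers paying $58 and producers receiving $40 (the $18 wedge).
Quantity falls by |ΔQ| = |112 − 72| = 40.
DWL = ½ · t · |ΔQ| = ½ · 18 · 40 = $360.

Deadweight loss = $360 thousand.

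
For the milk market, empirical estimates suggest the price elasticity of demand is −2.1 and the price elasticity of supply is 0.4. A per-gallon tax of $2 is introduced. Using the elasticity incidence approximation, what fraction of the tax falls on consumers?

Consumers' share ≈ 0.16.

Incidence ratio: consumers' share ≈ εs / (εs + |εd|) = 0.4 / (0.4 + 2.1) = 0.16.
Supply is the less elastic side, so consumers bear the smaller share.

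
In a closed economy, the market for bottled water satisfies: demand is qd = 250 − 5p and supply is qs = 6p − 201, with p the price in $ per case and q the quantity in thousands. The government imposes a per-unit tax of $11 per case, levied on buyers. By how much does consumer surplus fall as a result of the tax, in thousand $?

Consumer surplus falls by $180 thousand.

Without the tax, 250 − 5p = 6p − 201 gives 11p = 451, so p* = $41 and q* = 45.
With the tax collected from buyers, demand (in seller-price terms) shifts: qd = 250 − 5(p + 11).
New equilibrium: buyers pay $47, producers receive $36, q = 15. (Wedge: pb − ps = 11.)
ΔCS is the trapezoid between Q = 15 and Q = 45 of height $6: ½ · (45 + 15) · 6 = $180.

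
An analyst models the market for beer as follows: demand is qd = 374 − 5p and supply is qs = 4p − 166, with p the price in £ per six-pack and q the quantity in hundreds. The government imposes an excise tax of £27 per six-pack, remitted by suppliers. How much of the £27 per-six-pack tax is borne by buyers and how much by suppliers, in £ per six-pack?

Buyers bear £12 per six-pack; suppliers bear £15 per six-pack.

Without the tax, 374 − 5p = 4p − 166 gives 9p = 540, so p* = £60 and q* = 74.
With the tax collected from suppliers, supply shifts: qs = 4(p − 27) − 166.
New equilibrium: buyers pay £72, suppliers receive £45, q = 14. (Wedge: pb − ps = 27.)
Burden on buyers: £12; on suppliers: £15. (They sum to £27.)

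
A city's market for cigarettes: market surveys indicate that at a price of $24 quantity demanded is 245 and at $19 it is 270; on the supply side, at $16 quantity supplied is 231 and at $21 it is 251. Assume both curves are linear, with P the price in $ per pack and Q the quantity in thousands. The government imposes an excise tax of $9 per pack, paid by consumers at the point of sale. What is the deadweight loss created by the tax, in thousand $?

Demand slope: (270 − 245)/(19 − 24) = -5, so Qd = 365 − 5P.
Supply slope: (251 − 231)/(21 − 16) = 4, so Qs = 4P + 167.
Before the tax: set 365 − 5P = 4P + 167 → P* = $22, Q* = 255.
With the tax collected from consumers, demand (in seller-price terms) shifts: Qd = 365 − 5(P + 9).
Solving gives Q = 235 with consumers paying $26 and producers receiving $17 (the $9 wedge).
Quantity falls by |ΔQ| = |255 − 235| = 20.
DWL = ½ · t · |ΔQ| = ½ · 9 · 20 = $90.

Deadweight loss = $90 thousand.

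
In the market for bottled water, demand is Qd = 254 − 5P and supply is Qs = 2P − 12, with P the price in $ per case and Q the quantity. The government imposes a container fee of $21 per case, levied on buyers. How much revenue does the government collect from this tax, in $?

Without the tax, 254 − 5P = 2P − 12 gives 7P = 266, so P* = $38 and Q* = 64.
With the tax collected from buyers, demand (in seller-price terms) shifts: Qd = 254 − 5(P + 21).
New equilibrium: buyers pay $44, suppliers receive $23, Q = 34. (Wedge: Pb − Ps = 21.)
Revenue = t · Q = 21 · 34 = $714.

Tax revenue = $714.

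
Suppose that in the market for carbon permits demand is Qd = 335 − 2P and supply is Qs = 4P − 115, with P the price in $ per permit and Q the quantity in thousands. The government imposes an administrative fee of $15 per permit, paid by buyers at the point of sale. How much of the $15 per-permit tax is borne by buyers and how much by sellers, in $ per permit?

Buyers bear $10 per permit; sellers bear $5 per permit.

Without the tax, 335 − 2P = 4P − 115 gives 6P = 450, so P* = $75 and Q* = 185.
With the tax collected from buyers, demand (in seller-price terms) shifts: Qd = 335 − 2(P + 15).
New equilibrium: buyers pay $85, sellers receive $70, Q = 165. (Wedge: Pb − Ps = 15.)
Burden on buyers: $10; on sellers: $5. (They sum to $15.)
The less price-elastic side of the market bears the larger share of a per-unit tax.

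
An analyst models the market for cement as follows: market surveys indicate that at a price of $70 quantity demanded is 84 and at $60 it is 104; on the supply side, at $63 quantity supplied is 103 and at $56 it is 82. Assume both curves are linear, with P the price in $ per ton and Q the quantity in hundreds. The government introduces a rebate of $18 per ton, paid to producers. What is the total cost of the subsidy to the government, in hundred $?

Demand slope: (104 − 84)/(60 − 70) = -2, so Qd = 224 − 2P.
Supply slope: (82 − 103)/(56 − 63) = 3, so Qs = 3P − 86.
Before the subsidy: set 224 − 2P = 3P − 86 → P* = $62, Q* = 100.
With a per-unit subsidy paid to producers, each receives P + 18 per unit sold, so supply becomes Qs = 3(P + 18) − 86.
Solving gives Q = 121.6 with consumers paying $51.2 and producers receiving $69.2 (the $18 wedge).
Outlay = t · Q = 18 · 121.6 = $2188.8.

Government outlay = $2188.8 hundred.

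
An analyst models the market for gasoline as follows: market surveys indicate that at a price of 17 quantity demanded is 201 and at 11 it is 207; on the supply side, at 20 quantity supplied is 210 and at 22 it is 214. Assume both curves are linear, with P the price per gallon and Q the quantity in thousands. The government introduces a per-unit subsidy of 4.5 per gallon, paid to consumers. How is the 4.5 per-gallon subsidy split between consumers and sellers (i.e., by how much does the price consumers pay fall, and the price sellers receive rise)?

Demand slope: (207 − 201)/(11 − 17) = -1, so Qd = 218 − P.
Supply slope: (214 − 210)/(22 − 20) = 2, so Qs = 2P + 170.
Without the subsidy, 218 − P = 2P + 170 gives 3P = 48, so P* = 16 and Q* = 202.
With a per-unit subsidy paid to consumers, each effectively pays P − 4.5, so demand becomes Qd = 218 − (P − 4.5).
Solving gives Q = 205 with consumers paying 13 and sellers receiving 17.5 (the 4.5 wedge).
Gain to consumers: 3; to sellers: 1.5. (They sum to 4.5.)

Consumers gain 3 per gallon; sellers gain 1.5 per gallon.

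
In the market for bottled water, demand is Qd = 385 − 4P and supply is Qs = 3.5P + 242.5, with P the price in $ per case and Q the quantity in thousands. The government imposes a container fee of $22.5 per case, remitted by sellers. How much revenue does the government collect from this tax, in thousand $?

Tax revenue = $6007.5 thousand.

Without the tax, 385 − 4P = 3.5P + 242.5 gives 7.5P = 142.5, so P* = $19 and Q* = 309.
With the tax collected from sellers, supply shifts: Qs = 3.5(P − 22.5) + 242.5.
Solving gives Q = 267 with buyers paying $29.5 and sellers receiving $7 (the $22.5 wedge).
Revenue = t · Q = 22.5 · 267 = $6007.5.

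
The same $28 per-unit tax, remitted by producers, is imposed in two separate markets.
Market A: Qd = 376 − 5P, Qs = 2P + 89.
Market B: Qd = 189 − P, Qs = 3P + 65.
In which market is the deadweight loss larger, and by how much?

Market A: pre-tax P* = $41, Q* = 171; post-tax Q = 131; deadweight loss = $560.
Market B: pre-tax P* = $31, Q* = 158; post-tax Q = 137; deadweight loss = $294.
Difference: $560 vs $294 → market A is larger by $266.

Market A, by $266.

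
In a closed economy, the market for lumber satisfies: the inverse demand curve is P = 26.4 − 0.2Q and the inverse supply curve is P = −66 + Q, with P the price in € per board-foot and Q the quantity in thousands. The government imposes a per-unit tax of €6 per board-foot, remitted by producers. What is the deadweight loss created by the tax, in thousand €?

Deadweight loss = €15 thousand.

Rewrite in direct form: Qd = 132 − 5P and Qs = P + 66.
Before the tax: set 132 − 5P = P + 66 → P* = €11, Q* = 77.
With the tax collected from producers, supply shifts: Qs = (P − 6) + 66.
New equilibrium: buyers pay €12, producers receive €6, Q = 72. (Wedge: Pb − Ps = 6.)
Quantity falls by |ΔQ| = |77 − 72| = 5.
DWL = ½ · t · |ΔQ| = ½ · 6 · 5 = €15.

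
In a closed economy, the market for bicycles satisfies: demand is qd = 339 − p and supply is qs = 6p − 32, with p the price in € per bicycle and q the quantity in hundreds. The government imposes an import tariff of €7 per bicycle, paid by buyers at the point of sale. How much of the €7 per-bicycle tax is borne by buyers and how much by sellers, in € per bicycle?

Before the tax: set 339 − p = 6p − 32 → p* = €53, q* = 286.
With the tax collected from buyers, demand (in seller-price terms) shifts: qd = 339 − (p + 7).
Solving gives q = 280 with buyers paying €59 and sellers receiving €52 (the €7 wedge).
Burden on buyers: €6; on sellers: €1. (They sum to €7.)
The less price-elastic side of the market bears the larger share of a per-unit tax.

Buyers bear €6 per bicycle; sellers bear €1 per bicycle.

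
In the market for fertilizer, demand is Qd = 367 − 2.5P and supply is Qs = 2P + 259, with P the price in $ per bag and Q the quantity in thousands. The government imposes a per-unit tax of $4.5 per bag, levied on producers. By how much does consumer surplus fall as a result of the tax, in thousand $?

Before the tax: set 367 − 2.5P = 2P + 259 → P* = $24, Q* = 307.
With the tax collected from producers, supply shifts: Qs = 2(P − 4.5) + 259.
New equilibrium: consumers pay $26, producers receive $21.5, Q = 302. (Wedge: Pb − Ps = 4.5.)
ΔCS is the trapezoid between Q = 302 and Q = 307 of height $2: ½ · (307 + 302) · 2 = $609.

Consumer surplus falls by $609 thousand.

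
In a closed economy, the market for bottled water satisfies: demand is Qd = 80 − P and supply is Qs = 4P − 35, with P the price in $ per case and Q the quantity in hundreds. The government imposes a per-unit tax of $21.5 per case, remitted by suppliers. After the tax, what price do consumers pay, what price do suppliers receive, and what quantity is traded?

Before the tax: set 80 − P = 4P − 35 → P* = $23, Q* = 57.
With the tax collected from suppliers, supply shifts: Qs = 4(P − 21.5) − 35.
Solving gives Q = 39.8 with consumers paying $40.2 and suppliers receiving $18.7 (the $21.5 wedge).
The less price-elastic side of the market bears the larger share of a per-unit tax.

Consumers pay $40.2; suppliers receive $18.7; quantity = 39.8.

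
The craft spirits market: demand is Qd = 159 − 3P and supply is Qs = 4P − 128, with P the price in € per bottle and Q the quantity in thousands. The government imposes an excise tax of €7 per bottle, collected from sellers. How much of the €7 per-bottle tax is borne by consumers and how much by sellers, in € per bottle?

Before the tax: set 159 − 3P = 4P − 128 → P* = €41, Q* = 36.
With the tax collected from sellers, supply shifts: Qs = 4(P − 7) − 128.
Solving gives Q = 24 with consumers paying €45 and sellers receiving €38 (the €7 wedge).
Burden on consumers: €4; on sellers: €3. (They sum to €7.)
The less price-elastic side of the market bears the larger share of a per-unit tax.

Consumers bear €4 per bottle; sellers bear €3 per bottle.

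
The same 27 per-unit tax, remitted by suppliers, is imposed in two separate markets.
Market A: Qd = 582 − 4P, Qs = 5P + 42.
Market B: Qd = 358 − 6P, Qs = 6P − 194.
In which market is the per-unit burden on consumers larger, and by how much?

Market A: pre-tax P* = 60, Q* = 342; post-tax Q = 282; per-unit burden on consumers = 15.
Market B: pre-tax P* = 46, Q* = 82; post-tax Q = 1; per-unit burden on consumers = 13.5.
Difference: 15 vs 13.5 → market A is larger by 1.5.

Market A, by 1.5.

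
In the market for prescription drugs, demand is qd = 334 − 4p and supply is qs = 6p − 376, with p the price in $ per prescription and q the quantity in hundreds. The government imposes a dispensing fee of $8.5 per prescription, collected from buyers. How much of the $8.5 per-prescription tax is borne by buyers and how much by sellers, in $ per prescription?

Without the tax, 334 − 4p = 6p − 376 gives 10p = 710, so p* = $71 and q* = 50.
With the tax collected from buyers, demand (in seller-price terms) shifts: qd = 334 − 4(p + 8.5).
Solving gives q = 29.6 with buyers paying $76.1 and sellers receiving $67.6 (the $8.5 wedge).
Burden on buyers: $5.1; on sellers: $3.4. (They sum to $8.5.)

Buyers bear $5.1 per prescription; sellers bear $3.4 per prescription.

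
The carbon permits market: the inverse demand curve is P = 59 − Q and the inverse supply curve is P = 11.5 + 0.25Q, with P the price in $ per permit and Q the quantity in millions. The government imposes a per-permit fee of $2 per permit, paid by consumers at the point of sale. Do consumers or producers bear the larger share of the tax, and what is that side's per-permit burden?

Consumers bear the larger share: $1.6 per permit.

Inverting to Q(P) form: Qd = 59 − P; Qs = 4P − 46.
Before the tax: set 59 − P = 4P − 46 → P* = $21, Q* = 38.
With the tax collected from consumers, demand (in seller-price terms) shifts: Qd = 59 − (P + 2).
New equilibrium: consumers pay $22.6, producers receive $20.6, Q = 36.4. (Wedge: Pb − Ps = 2.)
Per-permit burden: consumers $1.6, producers $0.4.
Consumers take the larger share because demand is less price-elastic here (demand slope 1 vs supply slope 4).
The less price-elastic side of the market bears the larger share of a per-unit tax.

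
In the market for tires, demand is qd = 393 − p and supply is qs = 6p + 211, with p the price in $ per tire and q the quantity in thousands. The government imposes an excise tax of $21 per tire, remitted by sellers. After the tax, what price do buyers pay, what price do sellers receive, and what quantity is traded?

Buyers pay $44; sellers receive $23; quantity = 349.

Without the tax, 393 − p = 6p + 211 gives 7p = 182, so p* = $26 and q* = 367.
With the tax collected from sellers, supply shifts: qs = 6(p − 21) + 211.
Solving gives q = 349 with buyers paying $44 and sellers receiving $23 (the $21 wedge).
The less price-elastic side of the market bears the larger share of a per-unit tax.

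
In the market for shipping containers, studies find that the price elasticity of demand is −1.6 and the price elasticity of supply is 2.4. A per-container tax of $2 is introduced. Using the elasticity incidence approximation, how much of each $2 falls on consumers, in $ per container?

Incidence ratio: consumers' share ≈ εs / (εs + |εd|) = 2.4 / (2.4 + 1.6) = 0.6.
So consumers bear ≈ 0.6 × $2 = $1.2; suppliers bear $0.8.

Consumers bear ≈ $1.2 per container.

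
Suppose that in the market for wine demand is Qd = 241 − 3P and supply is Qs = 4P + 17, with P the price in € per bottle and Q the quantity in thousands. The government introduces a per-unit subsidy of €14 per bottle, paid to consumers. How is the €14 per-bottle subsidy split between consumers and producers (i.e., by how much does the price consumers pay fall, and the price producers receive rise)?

Without the subsidy, 241 − 3P = 4P + 17 gives 7P = 224, so P* = €32 and Q* = 145.
With a per-unit subsidy paid to consumers, each effectively pays P − 14, so demand becomes Qd = 241 − 3(P − 14).
New equilibrium: consumers pay €24, producers receive €38, Q = 169. (Wedge: Pb − Ps = −14.)
Gain to consumers: €8; to producers: €6. (They sum to €14.)

Consumers gain €8 per bottle; producers gain €6 per bottle.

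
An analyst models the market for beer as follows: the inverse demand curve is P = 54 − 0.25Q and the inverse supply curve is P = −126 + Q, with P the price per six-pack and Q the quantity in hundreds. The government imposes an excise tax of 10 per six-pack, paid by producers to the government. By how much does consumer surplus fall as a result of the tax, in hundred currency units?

Inverting to Q(P) form: Qd = 216 − 4P; Qs = P + 126.
Before the tax: set 216 − 4P = P + 126 → P* = 18, Q* = 144.
With the tax collected from producers, supply shifts: Qs = (P − 10) + 126.
Solving gives Q = 136 with buyers paying 20 and producers receiving 10 (the 10 wedge).
ΔCS is the trapezoid between Q = 136 and Q = 144 of height 2: ½ · (144 + 136) · 2 = 280.

Consumer surplus falls by 280 hundred.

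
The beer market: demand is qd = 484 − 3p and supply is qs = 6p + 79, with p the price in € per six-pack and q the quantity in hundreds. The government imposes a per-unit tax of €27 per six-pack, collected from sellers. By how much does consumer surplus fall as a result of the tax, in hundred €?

Consumer surplus falls by €5796 hundred.

Before the tax: set 484 − 3p = 6p + 79 → p* = €45, q* = 349.
With the tax collected from sellers, supply shifts: qs = 6(p − 27) + 79.
New equilibrium: buyers pay €63, sellers receive €36, q = 295. (Wedge: pb − ps = 27.)
ΔCS is the trapezoid between Q = 295 and Q = 349 of height €18: ½ · (349 + 295) · 18 = €5796.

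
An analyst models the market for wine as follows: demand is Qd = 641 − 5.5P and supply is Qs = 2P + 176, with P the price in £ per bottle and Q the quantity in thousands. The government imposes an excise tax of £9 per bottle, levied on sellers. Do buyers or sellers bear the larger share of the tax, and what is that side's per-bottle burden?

Sellers bear the larger share: £6.6 per bottle.

Before the tax: set 641 − 5.5P = 2P + 176 → P* = £62, Q* = 300.
With the tax collected from sellers, supply shifts: Qs = 2(P − 9) + 176.
Solving gives Q = 286.8 with buyers paying £64.4 and sellers receiving £55.4 (the £9 wedge).
Per-bottle burden: buyers £2.4, sellers £6.6.
Sellers take the larger share because supply is less price-elastic here (demand slope 5.5 vs supply slope 2).
The less price-elastic side of the market bears the larger share of a per-unit tax.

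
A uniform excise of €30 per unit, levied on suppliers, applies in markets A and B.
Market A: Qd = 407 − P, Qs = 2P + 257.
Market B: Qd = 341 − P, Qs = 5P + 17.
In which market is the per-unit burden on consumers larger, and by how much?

Market B, by €5.

Market A: pre-tax P* = €50, Q* = 357; post-tax Q = 337; per-unit burden on consumers = €20.
Market B: pre-tax P* = €54, Q* = 287; post-tax Q = 262; per-unit burden on consumers = €25.
Difference: €20 vs €25 → market B is larger by €5.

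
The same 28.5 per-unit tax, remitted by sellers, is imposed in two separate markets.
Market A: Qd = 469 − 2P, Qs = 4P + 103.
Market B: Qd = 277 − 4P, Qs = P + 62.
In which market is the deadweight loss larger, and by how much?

Market A: pre-tax P* = 61, Q* = 347; post-tax Q = 309; deadweight loss = 541.5.
Market B: pre-tax P* = 43, Q* = 105; post-tax Q = 82.2; deadweight loss = 324.9.
Difference: 541.5 vs 324.9 → market A is larger by 216.6.

Market A, by 216.6.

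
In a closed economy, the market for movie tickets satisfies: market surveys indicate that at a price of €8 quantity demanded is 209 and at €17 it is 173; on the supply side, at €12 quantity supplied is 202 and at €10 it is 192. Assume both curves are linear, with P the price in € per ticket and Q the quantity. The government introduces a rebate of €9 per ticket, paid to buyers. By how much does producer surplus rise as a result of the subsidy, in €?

Demand slope: (173 − 209)/(17 − 8) = -4, so Qd = 241 − 4P.
Supply slope: (192 − 202)/(10 − 12) = 5, so Qs = 5P + 142.
Before the subsidy: set 241 − 4P = 5P + 142 → P* = €11, Q* = 197.
With a per-unit subsidy paid to buyers, each effectively pays P − 9, so demand becomes Qd = 241 − 4(P − 9).
Solving gives Q = 217 with buyers paying €6 and suppliers receiving €15 (the €9 wedge).
ΔPS is the trapezoid between Q = 217 and Q = 197 of height €4: ½ · (197 + 217) · 4 = €828.

Producer surplus rises by €828.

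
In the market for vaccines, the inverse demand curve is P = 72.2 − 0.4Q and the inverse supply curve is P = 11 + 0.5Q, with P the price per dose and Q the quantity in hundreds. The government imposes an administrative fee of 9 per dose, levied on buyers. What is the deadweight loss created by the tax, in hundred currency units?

Inverting to Q(P) form: Qd = 180.5 − 2.5P; Qs = 2P − 22.
Without the tax, 180.5 − 2.5P = 2P − 22 gives 4.5P = 202.5, so P* = 45 and Q* = 68.
With the tax collected from buyers, demand (in seller-price terms) shifts: Qd = 180.5 − 2.5(P + 9).
New equilibrium: buyers pay 49, producers receive 40, Q = 58. (Wedge: Pb − Ps = 9.)
Quantity falls by |ΔQ| = |68 − 58| = 10.
DWL = ½ · t · |ΔQ| = ½ · 9 · 10 = 45.

Deadweight loss = 45 hundred.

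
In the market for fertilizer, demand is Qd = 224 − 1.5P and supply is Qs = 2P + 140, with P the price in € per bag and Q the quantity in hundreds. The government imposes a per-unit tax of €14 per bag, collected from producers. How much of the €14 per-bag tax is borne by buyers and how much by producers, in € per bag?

Buyers bear €8 per bag; producers bear €6 per bag.

Without the tax, 224 − 1.5P = 2P + 140 gives 3.5P = 84, so P* = €24 and Q* = 188.
With the tax collected from producers, supply shifts: Qs = 2(P − 14) + 140.
Solving gives Q = 176 with buyers paying €32 and producers receiving €18 (the €14 wedge).
Burden on buyers: €8; on producers: €6. (They sum to €14.)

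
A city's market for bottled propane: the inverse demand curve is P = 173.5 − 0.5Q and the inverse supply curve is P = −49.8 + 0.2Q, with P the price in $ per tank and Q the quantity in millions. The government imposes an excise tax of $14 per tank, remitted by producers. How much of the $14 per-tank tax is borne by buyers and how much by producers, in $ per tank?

Inverting to Q(P) form: Qd = 347 − 2P; Qs = 5P + 249.
Without the tax, 347 − 2P = 5P + 249 gives 7P = 98, so P* = $14 and Q* = 319.
With the tax collected from producers, supply shifts: Qs = 5(P − 14) + 249.
New equilibrium: buyers pay $24, producers receive $10, Q = 299. (Wedge: Pb − Ps = 14.)
Burden on buyers: $10; on producers: $4. (They sum to $14.)
The less price-elastic side of the market bears the larger share of a per-unit tax.

Buyers bear $10 per tank; producers bear $4 per tank.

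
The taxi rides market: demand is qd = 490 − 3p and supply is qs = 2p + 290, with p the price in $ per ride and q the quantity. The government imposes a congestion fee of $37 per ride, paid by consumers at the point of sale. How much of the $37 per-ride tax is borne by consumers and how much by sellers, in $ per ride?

Consumers bear $14.8 per ride; sellers bear $22.2 per ride.

Without the tax, 490 − 3p = 2p + 290 gives 5p = 200, so p* = $40 and q* = 370.
With the tax collected from consumers, demand (in seller-price terms) shifts: qd = 490 − 3(p + 37).
Solving gives q = 325.6 with consumers paying $54.8 and sellers receiving $17.8 (the $37 wedge).
Burden on consumers: $14.8; on sellers: $22.2. (They sum to $37.)
The less price-elastic side of the market bears the larger share of a per-unit tax.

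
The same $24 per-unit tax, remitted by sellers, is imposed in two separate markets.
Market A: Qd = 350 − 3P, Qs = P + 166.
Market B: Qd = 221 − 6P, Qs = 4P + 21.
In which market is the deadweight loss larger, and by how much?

Market A: pre-tax P* = $46, Q* = 212; post-tax Q = 194; deadweight loss = $216.
Market B: pre-tax P* = $20, Q* = 101; post-tax Q = 43.4; deadweight loss = $691.2.
Difference: $216 vs $691.2 → market B is larger by $475.2.

Market B, by $475.2.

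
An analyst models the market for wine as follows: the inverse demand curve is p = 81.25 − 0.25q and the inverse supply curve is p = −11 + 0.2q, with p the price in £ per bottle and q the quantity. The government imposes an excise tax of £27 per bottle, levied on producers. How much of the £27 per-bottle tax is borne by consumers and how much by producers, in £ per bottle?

Inverting to q(p) form: qd = 325 − 4p; qs = 5p + 55.
Without the tax, 325 − 4p = 5p + 55 gives 9p = 270, so p* = £30 and q* = 205.
With the tax collected from producers, supply shifts: qs = 5(p − 27) + 55.
New equilibrium: consumers pay £45, producers receive £18, q = 145. (Wedge: pb − ps = 27.)
Burden on consumers: £15; on producers: £12. (They sum to £27.)

Consumers bear £15 per bottle; producers bear £12 per bottle.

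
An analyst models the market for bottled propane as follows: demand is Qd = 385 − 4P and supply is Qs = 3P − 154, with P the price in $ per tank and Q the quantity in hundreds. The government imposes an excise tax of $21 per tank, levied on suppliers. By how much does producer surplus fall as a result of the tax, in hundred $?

Without the tax, 385 − 4P = 3P − 154 gives 7P = 539, so P* = $77 and Q* = 77.
With the tax collected from suppliers, supply shifts: Qs = 3(P − 21) − 154.
New equilibrium: consumers pay $86, suppliers receive $65, Q = 41. (Wedge: Pb − Ps = 21.)
ΔPS is the trapezoid between Q = 41 and Q = 77 of height $12: ½ · (77 + 41) · 12 = $708.

Producer surplus falls by $708 hundred.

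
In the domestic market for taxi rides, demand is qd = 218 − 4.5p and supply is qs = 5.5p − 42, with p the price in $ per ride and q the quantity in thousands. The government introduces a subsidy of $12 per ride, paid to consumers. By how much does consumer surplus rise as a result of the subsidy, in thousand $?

Before the subsidy: set 218 − 4.5p = 5.5p − 42 → p* = $26, q* = 101.
With a per-unit subsidy paid to consumers, each effectively pays p − 12, so demand becomes qd = 218 − 4.5(p − 12).
New equilibrium: consumers pay $19.4, producers receive $31.4, q = 130.7. (Wedge: pb − ps = −12.)
ΔCS is the trapezoid between Q = 130.7 and Q = 101 of height $6.6: ½ · (101 + 130.7) · 6.6 = $764.61.

Consumer surplus rises by $764.61 thousand.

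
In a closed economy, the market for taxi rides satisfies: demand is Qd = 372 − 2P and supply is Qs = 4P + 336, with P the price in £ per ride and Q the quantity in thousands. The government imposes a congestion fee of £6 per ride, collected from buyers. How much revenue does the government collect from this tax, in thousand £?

Without the tax, 372 − 2P = 4P + 336 gives 6P = 36, so P* = £6 and Q* = 360.
With the tax collected from buyers, demand (in seller-price terms) shifts: Qd = 372 − 2(P + 6).
Solving gives Q = 352 with buyers paying £10 and suppliers receiving £4 (the £6 wedge).
Revenue = t · Q = 6 · 352 = £2112.

Tax revenue = £2112 thousand.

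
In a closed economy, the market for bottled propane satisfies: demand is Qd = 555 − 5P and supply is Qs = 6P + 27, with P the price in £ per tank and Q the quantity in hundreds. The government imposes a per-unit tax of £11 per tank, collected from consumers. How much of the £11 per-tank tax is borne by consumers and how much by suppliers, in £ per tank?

Consumers bear £6 per tank; suppliers bear £5 per tank.

Before the tax: set 555 − 5P = 6P + 27 → P* = £48, Q* = 315.
With the tax collected from consumers, demand (in seller-price terms) shifts: Qd = 555 − 5(P + 11).
New equilibrium: consumers pay £54, suppliers receive £43, Q = 285. (Wedge: Pb − Ps = 11.)
Burden on consumers: £6; on suppliers: £5. (They sum to £11.)
The less price-elastic side of the market bears the larger share of a per-unit tax.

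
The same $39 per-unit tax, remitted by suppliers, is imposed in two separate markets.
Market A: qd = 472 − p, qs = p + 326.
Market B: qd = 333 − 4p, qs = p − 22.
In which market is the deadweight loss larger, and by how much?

Market A: pre-tax p* = $73, q* = 399; post-tax q = 379.5; deadweight loss = $380.25.
Market B: pre-tax p* = $71, q* = 49; post-tax q = 17.8; deadweight loss = $608.4.
Difference: $380.25 vs $608.4 → market B is larger by $228.15.

Market B, by $228.15.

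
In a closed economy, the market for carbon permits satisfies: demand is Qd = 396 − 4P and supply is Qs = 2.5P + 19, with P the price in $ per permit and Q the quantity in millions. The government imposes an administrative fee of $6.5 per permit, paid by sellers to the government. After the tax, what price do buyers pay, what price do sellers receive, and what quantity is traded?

Buyers pay $60.5; sellers receive $54; quantity = 154.

Before the tax: set 396 − 4P = 2.5P + 19 → P* = $58, Q* = 164.
With the tax collected from sellers, supply shifts: Qs = 2.5(P − 6.5) + 19.
New equilibrium: buyers pay $60.5, sellers receive $54, Q = 154. (Wedge: Pb − Ps = 6.5.)
The less price-elastic side of the market bears the larger share of a per-unit tax.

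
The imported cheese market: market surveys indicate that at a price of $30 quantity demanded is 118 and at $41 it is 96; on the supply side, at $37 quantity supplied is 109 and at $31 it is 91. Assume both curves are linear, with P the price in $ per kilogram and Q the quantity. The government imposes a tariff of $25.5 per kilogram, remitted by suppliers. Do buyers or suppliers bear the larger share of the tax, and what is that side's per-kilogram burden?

Buyers bear the larger share: $15.3 per kilogram.

Demand slope: (96 − 118)/(41 − 30) = -2, so Qd = 178 − 2P.
Supply slope: (91 − 109)/(31 − 37) = 3, so Qs = 3P − 2.
Before the tax: set 178 − 2P = 3P − 2 → P* = $36, Q* = 106.
With the tax collected from suppliers, supply shifts: Qs = 3(P − 25.5) − 2.
Solving gives Q = 75.4 with buyers paying $51.3 and suppliers receiving $25.8 (the $25.5 wedge).
Per-kilogram burden: buyers $15.3, suppliers $10.2.
Buyers take the larger share because demand is less price-elastic here (demand slope 2 vs supply slope 3).
The less price-elastic side of the market bears the larger share of a per-unit tax.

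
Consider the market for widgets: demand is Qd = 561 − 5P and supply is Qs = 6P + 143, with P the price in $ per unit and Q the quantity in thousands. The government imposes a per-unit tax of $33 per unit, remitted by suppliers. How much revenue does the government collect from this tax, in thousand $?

Before the tax: set 561 − 5P = 6P + 143 → P* = $38, Q* = 371.
With the tax collected from suppliers, supply shifts: Qs = 6(P − 33) + 143.
Solving gives Q = 281 with buyers paying $56 and suppliers receiving $23 (the $33 wedge).
Revenue = t · Q = 33 · 281 = $9273.

Tax revenue = $9273 thousand.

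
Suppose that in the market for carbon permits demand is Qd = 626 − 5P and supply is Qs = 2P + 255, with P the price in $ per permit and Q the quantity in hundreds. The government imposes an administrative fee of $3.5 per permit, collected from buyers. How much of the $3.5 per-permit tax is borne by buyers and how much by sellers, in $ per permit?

Buyers bear $1 per permit; sellers bear $2.5 per permit.

Without the tax, 626 − 5P = 2P + 255 gives 7P = 371, so P* = $53 and Q* = 361.
With the tax collected from buyers, demand (in seller-price terms) shifts: Qd = 626 − 5(P + 3.5).
Solving gives Q = 356 with buyers paying $54 and sellers receiving $50.5 (the $3.5 wedge).
Burden on buyers: $1; on sellers: $2.5. (They sum to $3.5.)
The less price-elastic side of the market bears the larger share of a per-unit tax.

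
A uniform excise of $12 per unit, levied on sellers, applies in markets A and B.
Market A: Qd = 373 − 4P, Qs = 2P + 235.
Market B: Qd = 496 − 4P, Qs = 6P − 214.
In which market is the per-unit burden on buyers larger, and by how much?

Market A: pre-tax P* = $23, Q* = 281; post-tax Q = 265; per-unit burden on buyers = $4.
Market B: pre-tax P* = $71, Q* = 212; post-tax Q = 183.2; per-unit burden on buyers = $7.2.
Difference: $4 vs $7.2 → market B is larger by $3.2.

Market B, by $3.2.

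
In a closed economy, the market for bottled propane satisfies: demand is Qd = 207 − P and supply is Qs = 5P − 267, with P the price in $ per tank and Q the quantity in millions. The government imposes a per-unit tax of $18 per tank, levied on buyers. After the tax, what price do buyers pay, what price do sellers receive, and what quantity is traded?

Before the tax: set 207 − P = 5P − 267 → P* = $79, Q* = 128.
With the tax collected from buyers, demand (in seller-price terms) shifts: Qd = 207 − (P + 18).
New equilibrium: buyers pay $94, sellers receive $76, Q = 113. (Wedge: Pb − Ps = 18.)

Buyers pay $94; sellers receive $76; quantity = 113.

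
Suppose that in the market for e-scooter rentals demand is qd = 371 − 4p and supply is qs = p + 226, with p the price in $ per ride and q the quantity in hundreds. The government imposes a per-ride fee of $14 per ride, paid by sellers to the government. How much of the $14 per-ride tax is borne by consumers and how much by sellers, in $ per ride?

Without the tax, 371 − 4p = p + 226 gives 5p = 145, so p* = $29 and q* = 255.
With the tax collected from sellers, supply shifts: qs = (p − 14) + 226.
New equilibrium: consumers pay $31.8, sellers receive $17.8, q = 243.8. (Wedge: pb − ps = 14.)
Burden on consumers: $2.8; on sellers: $11.2. (They sum to $14.)
The less price-elastic side of the market bears the larger share of a per-unit tax.

Consumers bear $2.8 per ride; sellers bear $11.2 per ride.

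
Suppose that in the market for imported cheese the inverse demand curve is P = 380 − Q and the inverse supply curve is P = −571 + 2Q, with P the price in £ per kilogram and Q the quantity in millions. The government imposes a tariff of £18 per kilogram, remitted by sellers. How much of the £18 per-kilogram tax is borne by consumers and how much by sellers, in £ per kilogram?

Rewrite in direct form: Qd = 380 − P and Qs = 0.5P + 285.5.
Before the tax: set 380 − P = 0.5P + 285.5 → P* = £63, Q* = 317.
With the tax collected from sellers, supply shifts: Qs = 0.5(P − 18) + 285.5.
New equilibrium: consumers pay £69, sellers receive £51, Q = 311. (Wedge: Pb − Ps = 18.)
Burden on consumers: £6; on sellers: £12. (They sum to £18.)
The less price-elastic side of the market bears the larger share of a per-unit tax.

Consumers bear £6 per kilogram; sellers bear £12 per kilogram.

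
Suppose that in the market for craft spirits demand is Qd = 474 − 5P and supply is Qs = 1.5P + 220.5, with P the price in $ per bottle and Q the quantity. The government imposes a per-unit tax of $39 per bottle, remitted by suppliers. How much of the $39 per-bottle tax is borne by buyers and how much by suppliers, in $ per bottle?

Without the tax, 474 − 5P = 1.5P + 220.5 gives 6.5P = 253.5, so P* = $39 and Q* = 279.
With the tax collected from suppliers, supply shifts: Qs = 1.5(P − 39) + 220.5.
Solving gives Q = 234 with buyers paying $48 and suppliers receiving $9 (the $39 wedge).
Burden on buyers: $9; on suppliers: $30. (They sum to $39.)

Buyers bear $9 per bottle; suppliers bear $30 per bottle.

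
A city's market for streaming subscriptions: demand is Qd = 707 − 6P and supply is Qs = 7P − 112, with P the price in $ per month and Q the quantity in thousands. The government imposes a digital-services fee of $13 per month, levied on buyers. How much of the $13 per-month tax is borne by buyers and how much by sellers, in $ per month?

Buyers bear $7 per month; sellers bear $6 per month.

Without the tax, 707 − 6P = 7P − 112 gives 13P = 819, so P* = $63 and Q* = 329.
With the tax collected from buyers, demand (in seller-price terms) shifts: Qd = 707 − 6(P + 13).
New equilibrium: buyers pay $70, sellers receive $57, Q = 287. (Wedge: Pb − Ps = 13.)
Burden on buyers: $7; on sellers: $6. (They sum to $13.)
The less price-elastic side of the market bears the larger share of a per-unit tax.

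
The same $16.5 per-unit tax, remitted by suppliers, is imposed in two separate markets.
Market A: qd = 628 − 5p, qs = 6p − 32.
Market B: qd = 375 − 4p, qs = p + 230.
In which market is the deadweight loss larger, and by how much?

Market A: pre-tax p* = $60, q* = 328; post-tax q = 283; deadweight loss = $371.25.
Market B: pre-tax p* = $29, q* = 259; post-tax q = 245.8; deadweight loss = $108.9.
Difference: $371.25 vs $108.9 → market A is larger by $262.35.

Market A, by $262.35.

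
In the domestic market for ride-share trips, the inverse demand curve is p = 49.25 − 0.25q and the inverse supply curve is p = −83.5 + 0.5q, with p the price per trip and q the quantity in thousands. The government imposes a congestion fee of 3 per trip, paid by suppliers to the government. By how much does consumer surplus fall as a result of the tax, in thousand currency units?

Inverting to q(p) form: qd = 197 − 4p; qs = 2p + 167.
Before the tax: set 197 − 4p = 2p + 167 → p* = 5, q* = 177.
With the tax collected from suppliers, supply shifts: qs = 2(p − 3) + 167.
New equilibrium: buyers pay 6, suppliers receive 3, q = 173. (Wedge: pb − ps = 3.)
ΔCS is the trapezoid between Q = 173 and Q = 177 of height 1: ½ · (177 + 173) · 1 = 175.

Consumer surplus falls by 175 thousand.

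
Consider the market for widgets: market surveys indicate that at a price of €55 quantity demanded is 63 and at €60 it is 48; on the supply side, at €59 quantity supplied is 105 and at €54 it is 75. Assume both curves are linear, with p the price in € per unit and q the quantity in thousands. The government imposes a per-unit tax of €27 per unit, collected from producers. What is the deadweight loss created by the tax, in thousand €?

Demand slope: (48 − 63)/(60 − 55) = -3, so qd = 228 − 3p.
Supply slope: (75 − 105)/(54 − 59) = 6, so qs = 6p − 249.
Before the tax: set 228 − 3p = 6p − 249 → p* = €53, q* = 69.
With the tax collected from producers, supply shifts: qs = 6(p − 27) − 249.
New equilibrium: buyers pay €71, producers receive €44, q = 15. (Wedge: pb − ps = 27.)
Quantity falls by |ΔQ| = |69 − 15| = 54.
DWL = ½ · t · |ΔQ| = ½ · 27 · 54 = €729.

Deadweight loss = €729 thousand.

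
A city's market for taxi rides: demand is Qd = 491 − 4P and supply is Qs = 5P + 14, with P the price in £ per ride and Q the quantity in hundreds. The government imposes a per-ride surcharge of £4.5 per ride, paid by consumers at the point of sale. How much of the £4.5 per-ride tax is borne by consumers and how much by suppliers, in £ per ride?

Consumers bear £2.5 per ride; suppliers bear £2 per ride.

Before the tax: set 491 − 4P = 5P + 14 → P* = £53, Q* = 279.
With the tax collected from consumers, demand (in seller-price terms) shifts: Qd = 491 − 4(P + 4.5).
New equilibrium: consumers pay £55.5, suppliers receive £51, Q = 269. (Wedge: Pb − Ps = 4.5.)
Burden on consumers: £2.5; on suppliers: £2. (They sum to £4.5.)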